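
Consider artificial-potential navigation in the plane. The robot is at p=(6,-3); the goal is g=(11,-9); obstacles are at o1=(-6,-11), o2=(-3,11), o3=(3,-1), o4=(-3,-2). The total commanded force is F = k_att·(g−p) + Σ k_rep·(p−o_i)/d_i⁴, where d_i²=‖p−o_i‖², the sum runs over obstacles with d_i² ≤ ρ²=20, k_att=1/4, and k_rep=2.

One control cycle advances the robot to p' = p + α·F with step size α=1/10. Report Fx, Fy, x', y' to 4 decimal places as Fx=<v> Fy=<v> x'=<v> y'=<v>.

F_att = 1/4·(g−p) = 1/4·(5,-6) = (1.2500,-1.5000)
o1: d²=208 > ρ²=20 → inactive
o2: d²=277 > ρ²=20 → inactive
o3: d²=13 ≤ ρ²=20; F_rep = 2·(3,-2)/13² = (0.0355,-0.0237)
o4: d²=82 > ρ²=20 → inactive
F = F_att + ΣF_rep = (1.2855,-1.5237)
p' = p + 1/10·F = (6.1286,-3.1524)

Fx=1.2855 Fy=-1.5237 x'=6.1286 y'=-3.1524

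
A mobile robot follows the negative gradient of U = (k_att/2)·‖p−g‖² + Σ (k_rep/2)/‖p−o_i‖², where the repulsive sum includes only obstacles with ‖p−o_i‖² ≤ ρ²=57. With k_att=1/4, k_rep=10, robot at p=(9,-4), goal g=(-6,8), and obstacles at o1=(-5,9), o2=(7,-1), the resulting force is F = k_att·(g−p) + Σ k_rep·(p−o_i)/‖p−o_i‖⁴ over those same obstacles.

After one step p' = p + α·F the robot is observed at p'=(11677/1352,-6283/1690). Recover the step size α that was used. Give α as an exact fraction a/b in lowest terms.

F_att = 1/4·(g−p) = 1/4·(-15,12) = (-3.7500,3.0000)
o1: d²=365 > ρ²=57 → inactive
o2: d²=13 ≤ ρ²=57; F_rep = 10·(2,-3)/13² = (0.1183,-0.1775)
F = F_att + ΣF_rep = (-3.6317,2.8225)
Δp = p'−p = (-0.3632,0.2822); α = Δx/Fx = (-491/1352) / (-2455/676) = 1/10
check: Δy/Fy = (477/1690) / (477/169) = 1/10 ✓

α = 1/10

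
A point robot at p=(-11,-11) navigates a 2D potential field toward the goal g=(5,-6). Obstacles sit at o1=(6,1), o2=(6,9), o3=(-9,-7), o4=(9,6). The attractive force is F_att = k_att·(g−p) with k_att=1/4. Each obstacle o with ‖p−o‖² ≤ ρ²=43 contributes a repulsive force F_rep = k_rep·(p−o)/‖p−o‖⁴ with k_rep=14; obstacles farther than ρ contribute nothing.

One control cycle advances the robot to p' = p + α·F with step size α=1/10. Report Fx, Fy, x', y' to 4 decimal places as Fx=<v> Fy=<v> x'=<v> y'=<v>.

Fx=3.9300 Fy=1.1100 x'=-10.6070 y'=-10.8890

F_att = 1/4·(g−p) = 1/4·(16,5) = (4.0000,1.2500)
o1: d²=433 > ρ²=43 → inactive
o2: d²=689 > ρ²=43 → inactive
o3: d²=20 ≤ ρ²=43; F_rep = 14·(-2,-4)/20² = (-0.0700,-0.1400)
o4: d²=689 > ρ²=43 → inactive
F = F_att + ΣF_rep = (3.9300,1.1100)
p' = p + 1/10·F = (-10.6070,-10.8890)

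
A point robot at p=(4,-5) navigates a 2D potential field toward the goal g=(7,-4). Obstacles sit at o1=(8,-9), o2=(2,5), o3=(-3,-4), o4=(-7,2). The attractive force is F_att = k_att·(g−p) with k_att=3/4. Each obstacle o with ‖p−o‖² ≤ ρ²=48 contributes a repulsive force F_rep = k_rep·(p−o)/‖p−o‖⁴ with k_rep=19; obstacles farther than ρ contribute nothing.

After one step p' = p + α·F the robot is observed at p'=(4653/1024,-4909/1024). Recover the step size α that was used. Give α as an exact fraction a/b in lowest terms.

F_att = 3/4·(g−p) = 3/4·(3,1) = (2.2500,0.7500)
o1: d²=32 ≤ ρ²=48; F_rep = 19·(-4,4)/32² = (-0.0742,0.0742)
o2: d²=104 > ρ²=48 → inactive
o3: d²=50 > ρ²=48 → inactive
o4: d²=170 > ρ²=48 → inactive
F = F_att + ΣF_rep = (2.1758,0.8242)
Δp = p'−p = (0.5439,0.2061); α = Δx/Fx = (557/1024) / (557/256) = 1/4
check: Δy/Fy = (211/1024) / (211/256) = 1/4 ✓

α = 1/4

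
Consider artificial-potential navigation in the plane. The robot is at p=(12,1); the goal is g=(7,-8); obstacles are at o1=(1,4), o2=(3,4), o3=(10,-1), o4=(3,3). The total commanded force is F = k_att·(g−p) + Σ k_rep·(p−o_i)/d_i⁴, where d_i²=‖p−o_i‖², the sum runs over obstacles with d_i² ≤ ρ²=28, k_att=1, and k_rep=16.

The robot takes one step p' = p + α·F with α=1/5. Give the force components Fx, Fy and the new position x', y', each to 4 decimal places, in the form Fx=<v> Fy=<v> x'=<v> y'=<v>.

Fx=-4.5000 Fy=-8.5000 x'=11.1000 y'=-0.7000

F_att = 1·(g−p) = 1·(-5,-9) = (-5.0000,-9.0000)
o1: d²=130 > ρ²=28 → inactive
o2: d²=90 > ρ²=28 → inactive
o3: d²=8 ≤ ρ²=28; F_rep = 16·(2,2)/8² = (0.5000,0.5000)
o4: d²=85 > ρ²=28 → inactive
F = F_att + ΣF_rep = (-4.5000,-8.5000)
p' = p + 1/5·F = (11.1000,-0.7000)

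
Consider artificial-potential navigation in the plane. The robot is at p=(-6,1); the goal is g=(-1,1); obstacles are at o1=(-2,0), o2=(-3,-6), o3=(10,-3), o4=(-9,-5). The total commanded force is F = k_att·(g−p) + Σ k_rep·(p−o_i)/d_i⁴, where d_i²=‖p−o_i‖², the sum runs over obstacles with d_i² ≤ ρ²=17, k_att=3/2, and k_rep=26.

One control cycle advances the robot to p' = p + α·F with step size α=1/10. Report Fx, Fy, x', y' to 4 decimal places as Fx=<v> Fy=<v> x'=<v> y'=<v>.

Fx=7.1401 Fy=0.0900 x'=-5.2860 y'=1.0090

F_att = 3/2·(g−p) = 3/2·(5,0) = (7.5000,0.0000)
o1: d²=17 ≤ ρ²=17; F_rep = 26·(-4,1)/17² = (-0.3599,0.0900)
o2: d²=58 > ρ²=17 → inactive
o3: d²=272 > ρ²=17 → inactive
o4: d²=45 > ρ²=17 → inactive
F = F_att + ΣF_rep = (7.1401,0.0900)
p' = p + 1/10·F = (-5.2860,1.0090)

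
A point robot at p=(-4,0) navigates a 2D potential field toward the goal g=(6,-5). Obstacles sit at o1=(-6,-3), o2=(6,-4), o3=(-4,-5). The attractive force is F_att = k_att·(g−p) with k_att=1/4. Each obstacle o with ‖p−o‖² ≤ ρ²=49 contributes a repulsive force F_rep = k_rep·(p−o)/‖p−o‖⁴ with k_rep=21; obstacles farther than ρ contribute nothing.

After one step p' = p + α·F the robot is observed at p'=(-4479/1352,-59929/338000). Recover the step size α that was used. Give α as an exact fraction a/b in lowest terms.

F_att = 1/4·(g−p) = 1/4·(10,-5) = (2.5000,-1.2500)
o1: d²=13 ≤ ρ²=49; F_rep = 21·(2,3)/13² = (0.2485,0.3728)
o2: d²=116 > ρ²=49 → inactive
o3: d²=25 ≤ ρ²=49; F_rep = 21·(0,5)/25² = (0.0000,0.1680)
F = F_att + ΣF_rep = (2.7485,-0.7092)
Δp = p'−p = (0.6871,-0.1773); α = Δx/Fx = (929/1352) / (929/338) = 1/4
check: Δy/Fy = (-59929/338000) / (-59929/84500) = 1/4 ✓

α = 1/4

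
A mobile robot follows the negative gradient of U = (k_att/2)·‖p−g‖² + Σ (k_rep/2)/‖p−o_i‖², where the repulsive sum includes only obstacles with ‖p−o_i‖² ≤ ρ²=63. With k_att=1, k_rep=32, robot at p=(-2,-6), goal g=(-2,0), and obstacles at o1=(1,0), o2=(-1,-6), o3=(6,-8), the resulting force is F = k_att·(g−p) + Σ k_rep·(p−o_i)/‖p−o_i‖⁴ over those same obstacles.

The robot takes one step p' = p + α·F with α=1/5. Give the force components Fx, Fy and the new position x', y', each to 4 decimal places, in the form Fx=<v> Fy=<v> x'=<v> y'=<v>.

F_att = 1·(g−p) = 1·(0,6) = (0.0000,6.0000)
o1: d²=45 ≤ ρ²=63; F_rep = 32·(-3,-6)/45² = (-0.0474,-0.0948)
o2: d²=1 ≤ ρ²=63; F_rep = 32·(-1,0)/1² = (-32.0000,0.0000)
o3: d²=68 > ρ²=63 → inactive
F = F_att + ΣF_rep = (-32.0474,5.9052)
p' = p + 1/5·F = (-8.4095,-4.8190)

Fx=-32.0474 Fy=5.9052 x'=-8.4095 y'=-4.8190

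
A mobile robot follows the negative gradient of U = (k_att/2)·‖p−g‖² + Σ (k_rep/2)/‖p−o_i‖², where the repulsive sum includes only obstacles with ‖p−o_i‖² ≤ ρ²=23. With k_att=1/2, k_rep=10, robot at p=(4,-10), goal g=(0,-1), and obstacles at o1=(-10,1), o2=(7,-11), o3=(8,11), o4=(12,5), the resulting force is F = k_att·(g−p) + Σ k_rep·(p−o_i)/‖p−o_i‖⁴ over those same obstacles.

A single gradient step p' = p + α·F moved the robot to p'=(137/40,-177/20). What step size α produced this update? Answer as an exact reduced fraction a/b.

α = 1/4

F_att = 1/2·(g−p) = 1/2·(-4,9) = (-2.0000,4.5000)
o1: d²=317 > ρ²=23 → inactive
o2: d²=10 ≤ ρ²=23; F_rep = 10·(-3,1)/10² = (-0.3000,0.1000)
o3: d²=457 > ρ²=23 → inactive
o4: d²=289 > ρ²=23 → inactive
F = F_att + ΣF_rep = (-2.3000,4.6000)
Δp = p'−p = (-0.5750,1.1500); α = Δx/Fx = (-23/40) / (-23/10) = 1/4
check: Δy/Fy = (23/20) / (23/5) = 1/4 ✓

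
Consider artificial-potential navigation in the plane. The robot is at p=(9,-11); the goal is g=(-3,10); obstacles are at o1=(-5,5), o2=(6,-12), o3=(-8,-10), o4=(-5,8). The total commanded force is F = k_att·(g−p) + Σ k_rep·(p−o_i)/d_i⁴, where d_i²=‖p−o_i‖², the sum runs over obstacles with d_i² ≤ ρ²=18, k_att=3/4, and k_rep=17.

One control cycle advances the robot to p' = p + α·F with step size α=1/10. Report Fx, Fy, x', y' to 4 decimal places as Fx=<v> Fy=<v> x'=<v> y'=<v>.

Fx=-8.4900 Fy=15.9200 x'=8.1510 y'=-9.4080

F_att = 3/4·(g−p) = 3/4·(-12,21) = (-9.0000,15.7500)
o1: d²=452 > ρ²=18 → inactive
o2: d²=10 ≤ ρ²=18; F_rep = 17·(3,1)/10² = (0.5100,0.1700)
o3: d²=290 > ρ²=18 → inactive
o4: d²=557 > ρ²=18 → inactive
F = F_att + ΣF_rep = (-8.4900,15.9200)
p' = p + 1/10·F = (8.1510,-9.4080)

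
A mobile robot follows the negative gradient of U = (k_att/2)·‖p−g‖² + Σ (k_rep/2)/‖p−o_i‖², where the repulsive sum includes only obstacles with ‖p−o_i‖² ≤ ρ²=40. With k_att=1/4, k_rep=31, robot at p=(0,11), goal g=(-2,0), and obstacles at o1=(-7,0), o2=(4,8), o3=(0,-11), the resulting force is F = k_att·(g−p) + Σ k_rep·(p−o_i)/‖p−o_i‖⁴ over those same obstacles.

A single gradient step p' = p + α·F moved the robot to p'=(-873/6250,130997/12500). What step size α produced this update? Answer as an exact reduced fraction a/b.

α = 1/5

F_att = 1/4·(g−p) = 1/4·(-2,-11) = (-0.5000,-2.7500)
o1: d²=170 > ρ²=40 → inactive
o2: d²=25 ≤ ρ²=40; F_rep = 31·(-4,3)/25² = (-0.1984,0.1488)
o3: d²=484 > ρ²=40 → inactive
F = F_att + ΣF_rep = (-0.6984,-2.6012)
Δp = p'−p = (-0.1397,-0.5202); α = Δx/Fx = (-873/6250) / (-873/1250) = 1/5
check: Δy/Fy = (-6503/12500) / (-6503/2500) = 1/5 ✓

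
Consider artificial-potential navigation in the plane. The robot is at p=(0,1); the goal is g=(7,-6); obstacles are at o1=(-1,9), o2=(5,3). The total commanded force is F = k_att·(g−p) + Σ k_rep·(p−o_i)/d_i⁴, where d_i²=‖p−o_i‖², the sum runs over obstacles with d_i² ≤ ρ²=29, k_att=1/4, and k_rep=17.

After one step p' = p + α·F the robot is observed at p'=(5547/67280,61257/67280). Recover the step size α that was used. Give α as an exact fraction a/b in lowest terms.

F_att = 1/4·(g−p) = 1/4·(7,-7) = (1.7500,-1.7500)
o1: d²=65 > ρ²=29 → inactive
o2: d²=29 ≤ ρ²=29; F_rep = 17·(-5,-2)/29² = (-0.1011,-0.0404)
F = F_att + ΣF_rep = (1.6489,-1.7904)
Δp = p'−p = (0.0824,-0.0895); α = Δx/Fx = (5547/67280) / (5547/3364) = 1/20
check: Δy/Fy = (-6023/67280) / (-6023/3364) = 1/20 ✓

α = 1/20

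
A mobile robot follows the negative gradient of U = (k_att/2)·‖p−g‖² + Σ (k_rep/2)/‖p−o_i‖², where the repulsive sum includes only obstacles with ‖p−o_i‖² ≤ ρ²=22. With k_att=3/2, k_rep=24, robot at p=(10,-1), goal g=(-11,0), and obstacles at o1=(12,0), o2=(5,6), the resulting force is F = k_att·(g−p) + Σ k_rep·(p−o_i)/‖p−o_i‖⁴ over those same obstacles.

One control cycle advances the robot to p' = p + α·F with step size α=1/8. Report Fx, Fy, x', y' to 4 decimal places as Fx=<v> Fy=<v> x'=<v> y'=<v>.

F_att = 3/2·(g−p) = 3/2·(-21,1) = (-31.5000,1.5000)
o1: d²=5 ≤ ρ²=22; F_rep = 24·(-2,-1)/5² = (-1.9200,-0.9600)
o2: d²=74 > ρ²=22 → inactive
F = F_att + ΣF_rep = (-33.4200,0.5400)
p' = p + 1/8·F = (5.8225,-0.9325)

Fx=-33.4200 Fy=0.5400 x'=5.8225 y'=-0.9325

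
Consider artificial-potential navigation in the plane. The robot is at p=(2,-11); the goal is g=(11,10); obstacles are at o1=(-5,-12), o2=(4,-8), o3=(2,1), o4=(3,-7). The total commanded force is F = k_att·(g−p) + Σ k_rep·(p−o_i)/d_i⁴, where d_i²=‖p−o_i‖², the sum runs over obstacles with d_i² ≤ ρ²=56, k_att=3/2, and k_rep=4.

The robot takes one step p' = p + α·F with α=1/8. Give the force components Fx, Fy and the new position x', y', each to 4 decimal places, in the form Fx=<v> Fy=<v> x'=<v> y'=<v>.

Fx=13.4500 Fy=31.3752 x'=3.6813 y'=-7.0781

F_att = 3/2·(g−p) = 3/2·(9,21) = (13.5000,31.5000)
o1: d²=50 ≤ ρ²=56; F_rep = 4·(7,1)/50² = (0.0112,0.0016)
o2: d²=13 ≤ ρ²=56; F_rep = 4·(-2,-3)/13² = (-0.0473,-0.0710)
o3: d²=144 > ρ²=56 → inactive
o4: d²=17 ≤ ρ²=56; F_rep = 4·(-1,-4)/17² = (-0.0138,-0.0554)
F = F_att + ΣF_rep = (13.4500,31.3752)
p' = p + 1/8·F = (3.6813,-7.0781)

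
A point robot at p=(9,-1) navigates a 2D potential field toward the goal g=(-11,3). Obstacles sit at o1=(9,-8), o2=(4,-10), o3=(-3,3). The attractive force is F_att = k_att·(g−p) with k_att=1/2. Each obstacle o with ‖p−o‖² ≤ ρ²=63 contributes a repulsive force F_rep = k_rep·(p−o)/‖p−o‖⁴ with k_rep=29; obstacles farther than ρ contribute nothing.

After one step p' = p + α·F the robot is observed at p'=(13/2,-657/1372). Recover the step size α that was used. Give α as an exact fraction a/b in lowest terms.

α = 1/4

F_att = 1/2·(g−p) = 1/2·(-20,4) = (-10.0000,2.0000)
o1: d²=49 ≤ ρ²=63; F_rep = 29·(0,7)/49² = (0.0000,0.0845)
o2: d²=106 > ρ²=63 → inactive
o3: d²=160 > ρ²=63 → inactive
F = F_att + ΣF_rep = (-10.0000,2.0845)
Δp = p'−p = (-2.5000,0.5211); α = Δx/Fx = (-5/2) / (-10) = 1/4
check: Δy/Fy = (715/1372) / (715/343) = 1/4 ✓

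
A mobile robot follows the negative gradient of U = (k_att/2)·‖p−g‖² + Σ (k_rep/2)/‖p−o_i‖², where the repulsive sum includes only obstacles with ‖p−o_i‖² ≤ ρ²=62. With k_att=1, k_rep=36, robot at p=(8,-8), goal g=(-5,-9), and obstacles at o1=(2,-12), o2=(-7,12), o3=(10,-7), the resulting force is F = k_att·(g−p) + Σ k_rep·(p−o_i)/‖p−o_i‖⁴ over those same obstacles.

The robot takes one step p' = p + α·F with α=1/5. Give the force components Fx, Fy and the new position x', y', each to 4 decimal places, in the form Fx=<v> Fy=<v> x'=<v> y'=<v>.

Fx=-15.8001 Fy=-2.3867 x'=4.8400 y'=-8.4773

F_att = 1·(g−p) = 1·(-13,-1) = (-13.0000,-1.0000)
o1: d²=52 ≤ ρ²=62; F_rep = 36·(6,4)/52² = (0.0799,0.0533)
o2: d²=625 > ρ²=62 → inactive
o3: d²=5 ≤ ρ²=62; F_rep = 36·(-2,-1)/5² = (-2.8800,-1.4400)
F = F_att + ΣF_rep = (-15.8001,-2.3867)
p' = p + 1/5·F = (4.8400,-8.4773)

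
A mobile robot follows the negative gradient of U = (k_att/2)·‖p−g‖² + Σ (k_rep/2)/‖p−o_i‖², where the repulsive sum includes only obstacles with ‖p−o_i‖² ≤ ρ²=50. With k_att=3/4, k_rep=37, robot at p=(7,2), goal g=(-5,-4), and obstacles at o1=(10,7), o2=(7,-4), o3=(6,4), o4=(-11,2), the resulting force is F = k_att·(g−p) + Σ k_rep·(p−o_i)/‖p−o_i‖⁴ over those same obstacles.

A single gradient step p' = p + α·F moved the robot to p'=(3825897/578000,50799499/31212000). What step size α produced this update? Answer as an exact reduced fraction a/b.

α = 1/20

F_att = 3/4·(g−p) = 3/4·(-12,-6) = (-9.0000,-4.5000)
o1: d²=34 ≤ ρ²=50; F_rep = 37·(-3,-5)/34² = (-0.0960,-0.1600)
o2: d²=36 ≤ ρ²=50; F_rep = 37·(0,6)/36² = (0.0000,0.1713)
o3: d²=5 ≤ ρ²=50; F_rep = 37·(1,-2)/5² = (1.4800,-2.9600)
o4: d²=324 > ρ²=50 → inactive
F = F_att + ΣF_rep = (-7.6160,-7.4487)
Δp = p'−p = (-0.3808,-0.3724); α = Δx/Fx = (-220103/578000) / (-220103/28900) = 1/20
check: Δy/Fy = (-11624501/31212000) / (-11624501/1560600) = 1/20 ✓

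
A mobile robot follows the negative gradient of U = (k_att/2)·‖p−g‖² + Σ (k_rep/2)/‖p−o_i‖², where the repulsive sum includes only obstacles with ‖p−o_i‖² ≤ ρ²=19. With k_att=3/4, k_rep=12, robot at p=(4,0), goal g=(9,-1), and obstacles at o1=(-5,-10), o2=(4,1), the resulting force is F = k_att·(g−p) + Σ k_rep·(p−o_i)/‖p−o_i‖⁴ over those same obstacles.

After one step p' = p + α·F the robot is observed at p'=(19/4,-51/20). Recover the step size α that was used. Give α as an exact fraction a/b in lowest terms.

α = 1/5

F_att = 3/4·(g−p) = 3/4·(5,-1) = (3.7500,-0.7500)
o1: d²=181 > ρ²=19 → inactive
o2: d²=1 ≤ ρ²=19; F_rep = 12·(0,-1)/1² = (0.0000,-12.0000)
F = F_att + ΣF_rep = (3.7500,-12.7500)
Δp = p'−p = (0.7500,-2.5500); α = Δx/Fx = (3/4) / (15/4) = 1/5
check: Δy/Fy = (-51/20) / (-51/4) = 1/5 ✓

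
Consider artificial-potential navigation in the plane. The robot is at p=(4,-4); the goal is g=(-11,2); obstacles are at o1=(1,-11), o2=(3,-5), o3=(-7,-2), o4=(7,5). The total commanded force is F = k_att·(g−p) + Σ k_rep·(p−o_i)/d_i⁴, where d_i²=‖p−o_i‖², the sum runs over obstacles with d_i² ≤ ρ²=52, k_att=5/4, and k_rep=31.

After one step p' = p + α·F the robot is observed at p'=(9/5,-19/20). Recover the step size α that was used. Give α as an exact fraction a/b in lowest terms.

F_att = 5/4·(g−p) = 5/4·(-15,6) = (-18.7500,7.5000)
o1: d²=58 > ρ²=52 → inactive
o2: d²=2 ≤ ρ²=52; F_rep = 31·(1,1)/2² = (7.7500,7.7500)
o3: d²=125 > ρ²=52 → inactive
o4: d²=90 > ρ²=52 → inactive
F = F_att + ΣF_rep = (-11.0000,15.2500)
Δp = p'−p = (-2.2000,3.0500); α = Δx/Fx = (-11/5) / (-11) = 1/5
check: Δy/Fy = (61/20) / (61/4) = 1/5 ✓

α = 1/5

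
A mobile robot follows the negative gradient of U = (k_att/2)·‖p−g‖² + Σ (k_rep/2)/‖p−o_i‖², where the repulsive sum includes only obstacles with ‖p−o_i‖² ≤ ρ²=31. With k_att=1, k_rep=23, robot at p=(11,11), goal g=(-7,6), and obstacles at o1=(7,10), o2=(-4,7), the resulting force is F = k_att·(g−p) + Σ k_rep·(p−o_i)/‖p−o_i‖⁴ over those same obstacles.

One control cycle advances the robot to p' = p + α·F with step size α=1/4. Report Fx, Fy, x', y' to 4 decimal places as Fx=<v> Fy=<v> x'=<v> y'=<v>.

Fx=-17.6817 Fy=-4.9204 x'=6.5796 y'=9.7699

F_att = 1·(g−p) = 1·(-18,-5) = (-18.0000,-5.0000)
o1: d²=17 ≤ ρ²=31; F_rep = 23·(4,1)/17² = (0.3183,0.0796)
o2: d²=241 > ρ²=31 → inactive
F = F_att + ΣF_rep = (-17.6817,-4.9204)
p' = p + 1/4·F = (6.5796,9.7699)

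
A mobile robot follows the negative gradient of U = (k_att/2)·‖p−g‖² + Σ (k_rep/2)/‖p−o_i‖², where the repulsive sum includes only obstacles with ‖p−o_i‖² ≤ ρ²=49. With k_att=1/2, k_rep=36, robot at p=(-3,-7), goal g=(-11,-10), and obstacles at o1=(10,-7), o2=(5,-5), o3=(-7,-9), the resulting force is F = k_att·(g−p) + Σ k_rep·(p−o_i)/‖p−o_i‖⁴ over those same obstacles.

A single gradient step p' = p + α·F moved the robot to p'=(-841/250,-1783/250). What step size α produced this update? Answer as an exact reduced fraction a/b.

α = 1/10

F_att = 1/2·(g−p) = 1/2·(-8,-3) = (-4.0000,-1.5000)
o1: d²=169 > ρ²=49 → inactive
o2: d²=68 > ρ²=49 → inactive
o3: d²=20 ≤ ρ²=49; F_rep = 36·(4,2)/20² = (0.3600,0.1800)
F = F_att + ΣF_rep = (-3.6400,-1.3200)
Δp = p'−p = (-0.3640,-0.1320); α = Δx/Fx = (-91/250) / (-91/25) = 1/10
check: Δy/Fy = (-33/250) / (-33/25) = 1/10 ✓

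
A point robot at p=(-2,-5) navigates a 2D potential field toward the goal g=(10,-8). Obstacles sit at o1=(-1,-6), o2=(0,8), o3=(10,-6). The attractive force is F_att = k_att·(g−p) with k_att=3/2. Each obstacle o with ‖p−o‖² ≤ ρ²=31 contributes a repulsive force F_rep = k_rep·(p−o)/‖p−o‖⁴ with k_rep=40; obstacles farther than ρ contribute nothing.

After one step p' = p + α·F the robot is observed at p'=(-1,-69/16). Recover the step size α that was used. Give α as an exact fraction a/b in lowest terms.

α = 1/8

F_att = 3/2·(g−p) = 3/2·(12,-3) = (18.0000,-4.5000)
o1: d²=2 ≤ ρ²=31; F_rep = 40·(-1,1)/2² = (-10.0000,10.0000)
o2: d²=173 > ρ²=31 → inactive
o3: d²=145 > ρ²=31 → inactive
F = F_att + ΣF_rep = (8.0000,5.5000)
Δp = p'−p = (1.0000,0.6875); α = Δx/Fx = (1) / (8) = 1/8
check: Δy/Fy = (11/16) / (11/2) = 1/8 ✓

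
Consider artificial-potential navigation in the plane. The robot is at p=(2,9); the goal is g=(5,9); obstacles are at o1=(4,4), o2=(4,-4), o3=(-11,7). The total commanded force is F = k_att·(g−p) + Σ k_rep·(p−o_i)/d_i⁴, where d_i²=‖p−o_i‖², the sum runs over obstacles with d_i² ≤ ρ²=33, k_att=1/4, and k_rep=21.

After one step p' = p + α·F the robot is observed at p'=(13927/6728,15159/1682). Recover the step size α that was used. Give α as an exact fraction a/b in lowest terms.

F_att = 1/4·(g−p) = 1/4·(3,0) = (0.7500,0.0000)
o1: d²=29 ≤ ρ²=33; F_rep = 21·(-2,5)/29² = (-0.0499,0.1249)
o2: d²=173 > ρ²=33 → inactive
o3: d²=173 > ρ²=33 → inactive
F = F_att + ΣF_rep = (0.7001,0.1249)
Δp = p'−p = (0.0700,0.0125); α = Δx/Fx = (471/6728) / (2355/3364) = 1/10
check: Δy/Fy = (21/1682) / (105/841) = 1/10 ✓

α = 1/10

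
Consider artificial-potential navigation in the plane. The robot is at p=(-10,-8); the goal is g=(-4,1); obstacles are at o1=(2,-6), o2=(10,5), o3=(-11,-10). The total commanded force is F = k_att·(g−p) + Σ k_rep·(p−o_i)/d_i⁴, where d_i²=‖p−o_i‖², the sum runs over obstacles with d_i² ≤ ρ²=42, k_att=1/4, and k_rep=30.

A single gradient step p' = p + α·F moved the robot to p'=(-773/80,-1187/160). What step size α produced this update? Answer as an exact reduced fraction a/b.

F_att = 1/4·(g−p) = 1/4·(6,9) = (1.5000,2.2500)
o1: d²=148 > ρ²=42 → inactive
o2: d²=569 > ρ²=42 → inactive
o3: d²=5 ≤ ρ²=42; F_rep = 30·(1,2)/5² = (1.2000,2.4000)
F = F_att + ΣF_rep = (2.7000,4.6500)
Δp = p'−p = (0.3375,0.5813); α = Δx/Fx = (27/80) / (27/10) = 1/8
check: Δy/Fy = (93/160) / (93/20) = 1/8 ✓

α = 1/8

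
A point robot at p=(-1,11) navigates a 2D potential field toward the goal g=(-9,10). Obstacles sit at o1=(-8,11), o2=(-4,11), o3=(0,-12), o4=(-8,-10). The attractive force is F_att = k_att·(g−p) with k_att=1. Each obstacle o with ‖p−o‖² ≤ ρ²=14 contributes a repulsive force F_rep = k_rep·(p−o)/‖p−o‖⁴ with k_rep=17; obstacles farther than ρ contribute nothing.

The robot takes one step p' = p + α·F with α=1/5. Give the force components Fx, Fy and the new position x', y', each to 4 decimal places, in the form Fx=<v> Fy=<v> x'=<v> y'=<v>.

Fx=-7.3704 Fy=-1.0000 x'=-2.4741 y'=10.8000

F_att = 1·(g−p) = 1·(-8,-1) = (-8.0000,-1.0000)
o1: d²=49 > ρ²=14 → inactive
o2: d²=9 ≤ ρ²=14; F_rep = 17·(3,0)/9² = (0.6296,0.0000)
o3: d²=530 > ρ²=14 → inactive
o4: d²=490 > ρ²=14 → inactive
F = F_att + ΣF_rep = (-7.3704,-1.0000)
p' = p + 1/5·F = (-2.4741,10.8000)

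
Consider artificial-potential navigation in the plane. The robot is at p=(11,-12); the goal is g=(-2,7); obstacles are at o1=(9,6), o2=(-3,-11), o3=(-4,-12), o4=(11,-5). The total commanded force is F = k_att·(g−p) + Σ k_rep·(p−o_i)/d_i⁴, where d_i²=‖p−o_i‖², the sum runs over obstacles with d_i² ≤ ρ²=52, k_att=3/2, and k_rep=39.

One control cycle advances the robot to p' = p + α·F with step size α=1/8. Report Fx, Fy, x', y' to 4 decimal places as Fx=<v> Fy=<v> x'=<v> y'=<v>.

Fx=-19.5000 Fy=28.3863 x'=8.5625 y'=-8.4517

F_att = 3/2·(g−p) = 3/2·(-13,19) = (-19.5000,28.5000)
o1: d²=328 > ρ²=52 → inactive
o2: d²=197 > ρ²=52 → inactive
o3: d²=225 > ρ²=52 → inactive
o4: d²=49 ≤ ρ²=52; F_rep = 39·(0,-7)/49² = (0.0000,-0.1137)
F = F_att + ΣF_rep = (-19.5000,28.3863)
p' = p + 1/8·F = (8.5625,-8.4517)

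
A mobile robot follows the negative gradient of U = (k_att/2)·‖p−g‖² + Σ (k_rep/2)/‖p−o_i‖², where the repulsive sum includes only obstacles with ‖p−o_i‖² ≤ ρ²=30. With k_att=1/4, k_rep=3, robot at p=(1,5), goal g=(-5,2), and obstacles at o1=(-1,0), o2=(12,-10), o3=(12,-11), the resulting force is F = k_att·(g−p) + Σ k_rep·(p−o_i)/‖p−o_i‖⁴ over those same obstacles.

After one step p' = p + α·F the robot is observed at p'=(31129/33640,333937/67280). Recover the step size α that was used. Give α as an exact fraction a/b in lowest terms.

F_att = 1/4·(g−p) = 1/4·(-6,-3) = (-1.5000,-0.7500)
o1: d²=29 ≤ ρ²=30; F_rep = 3·(2,5)/29² = (0.0071,0.0178)
o2: d²=346 > ρ²=30 → inactive
o3: d²=377 > ρ²=30 → inactive
F = F_att + ΣF_rep = (-1.4929,-0.7322)
Δp = p'−p = (-0.0746,-0.0366); α = Δx/Fx = (-2511/33640) / (-2511/1682) = 1/20
check: Δy/Fy = (-2463/67280) / (-2463/3364) = 1/20 ✓

α = 1/20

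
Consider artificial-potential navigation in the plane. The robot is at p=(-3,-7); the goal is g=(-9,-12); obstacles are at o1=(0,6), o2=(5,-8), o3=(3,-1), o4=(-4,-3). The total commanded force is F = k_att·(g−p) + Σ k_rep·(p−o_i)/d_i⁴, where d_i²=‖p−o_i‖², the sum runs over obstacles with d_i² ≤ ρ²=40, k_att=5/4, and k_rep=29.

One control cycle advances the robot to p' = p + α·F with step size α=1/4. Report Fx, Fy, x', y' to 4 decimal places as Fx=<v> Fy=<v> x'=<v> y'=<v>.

F_att = 5/4·(g−p) = 5/4·(-6,-5) = (-7.5000,-6.2500)
o1: d²=178 > ρ²=40 → inactive
o2: d²=65 > ρ²=40 → inactive
o3: d²=72 > ρ²=40 → inactive
o4: d²=17 ≤ ρ²=40; F_rep = 29·(1,-4)/17² = (0.1003,-0.4014)
F = F_att + ΣF_rep = (-7.3997,-6.6514)
p' = p + 1/4·F = (-4.8499,-8.6628)

Fx=-7.3997 Fy=-6.6514 x'=-4.8499 y'=-8.6628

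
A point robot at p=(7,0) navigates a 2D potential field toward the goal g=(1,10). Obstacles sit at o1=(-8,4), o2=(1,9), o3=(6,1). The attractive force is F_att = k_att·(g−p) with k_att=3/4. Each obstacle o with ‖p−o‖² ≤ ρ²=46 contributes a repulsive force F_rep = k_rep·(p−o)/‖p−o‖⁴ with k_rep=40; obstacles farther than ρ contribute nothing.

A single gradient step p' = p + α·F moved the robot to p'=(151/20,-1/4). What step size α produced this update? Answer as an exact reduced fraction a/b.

F_att = 3/4·(g−p) = 3/4·(-6,10) = (-4.5000,7.5000)
o1: d²=241 > ρ²=46 → inactive
o2: d²=117 > ρ²=46 → inactive
o3: d²=2 ≤ ρ²=46; F_rep = 40·(1,-1)/2² = (10.0000,-10.0000)
F = F_att + ΣF_rep = (5.5000,-2.5000)
Δp = p'−p = (0.5500,-0.2500); α = Δx/Fx = (11/20) / (11/2) = 1/10
check: Δy/Fy = (-1/4) / (-5/2) = 1/10 ✓

α = 1/10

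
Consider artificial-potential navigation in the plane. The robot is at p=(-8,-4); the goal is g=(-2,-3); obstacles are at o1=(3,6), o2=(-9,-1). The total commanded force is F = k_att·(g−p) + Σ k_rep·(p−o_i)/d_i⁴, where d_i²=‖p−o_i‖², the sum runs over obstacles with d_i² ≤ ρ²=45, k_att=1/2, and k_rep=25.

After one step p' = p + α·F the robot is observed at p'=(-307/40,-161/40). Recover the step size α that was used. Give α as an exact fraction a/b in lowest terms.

α = 1/10

F_att = 1/2·(g−p) = 1/2·(6,1) = (3.0000,0.5000)
o1: d²=221 > ρ²=45 → inactive
o2: d²=10 ≤ ρ²=45; F_rep = 25·(1,-3)/10² = (0.2500,-0.7500)
F = F_att + ΣF_rep = (3.2500,-0.2500)
Δp = p'−p = (0.3250,-0.0250); α = Δx/Fx = (13/40) / (13/4) = 1/10
check: Δy/Fy = (-1/40) / (-1/4) = 1/10 ✓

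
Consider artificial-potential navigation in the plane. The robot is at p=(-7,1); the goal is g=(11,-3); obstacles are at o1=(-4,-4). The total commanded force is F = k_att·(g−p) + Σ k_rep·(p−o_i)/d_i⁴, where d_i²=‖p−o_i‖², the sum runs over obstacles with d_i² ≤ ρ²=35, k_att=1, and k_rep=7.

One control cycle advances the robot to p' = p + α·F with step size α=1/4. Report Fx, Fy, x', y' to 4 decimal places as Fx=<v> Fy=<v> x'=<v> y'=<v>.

Fx=17.9818 Fy=-3.9697 x'=-2.5045 y'=0.0076

F_att = 1·(g−p) = 1·(18,-4) = (18.0000,-4.0000)
o1: d²=34 ≤ ρ²=35; F_rep = 7·(-3,5)/34² = (-0.0182,0.0303)
F = F_att + ΣF_rep = (17.9818,-3.9697)
p' = p + 1/4·F = (-2.5045,0.0076)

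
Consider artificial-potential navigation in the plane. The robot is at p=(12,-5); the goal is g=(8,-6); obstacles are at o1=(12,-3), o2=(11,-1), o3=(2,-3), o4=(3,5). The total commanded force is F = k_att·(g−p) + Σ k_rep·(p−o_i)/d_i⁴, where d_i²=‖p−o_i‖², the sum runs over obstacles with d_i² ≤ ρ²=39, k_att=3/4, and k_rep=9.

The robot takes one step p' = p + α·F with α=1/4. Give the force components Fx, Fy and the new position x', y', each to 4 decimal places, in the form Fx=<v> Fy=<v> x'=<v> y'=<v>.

F_att = 3/4·(g−p) = 3/4·(-4,-1) = (-3.0000,-0.7500)
o1: d²=4 ≤ ρ²=39; F_rep = 9·(0,-2)/4² = (0.0000,-1.1250)
o2: d²=17 ≤ ρ²=39; F_rep = 9·(1,-4)/17² = (0.0311,-0.1246)
o3: d²=104 > ρ²=39 → inactive
o4: d²=181 > ρ²=39 → inactive
F = F_att + ΣF_rep = (-2.9689,-1.9996)
p' = p + 1/4·F = (11.2578,-5.4999)

Fx=-2.9689 Fy=-1.9996 x'=11.2578 y'=-5.4999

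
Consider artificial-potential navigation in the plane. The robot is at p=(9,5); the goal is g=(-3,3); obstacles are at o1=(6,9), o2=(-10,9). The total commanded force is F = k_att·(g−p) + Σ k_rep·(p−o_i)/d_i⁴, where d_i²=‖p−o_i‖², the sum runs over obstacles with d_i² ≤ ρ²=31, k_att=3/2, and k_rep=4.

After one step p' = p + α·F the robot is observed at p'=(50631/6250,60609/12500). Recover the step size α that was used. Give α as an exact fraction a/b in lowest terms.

α = 1/20

F_att = 3/2·(g−p) = 3/2·(-12,-2) = (-18.0000,-3.0000)
o1: d²=25 ≤ ρ²=31; F_rep = 4·(3,-4)/25² = (0.0192,-0.0256)
o2: d²=377 > ρ²=31 → inactive
F = F_att + ΣF_rep = (-17.9808,-3.0256)
Δp = p'−p = (-0.8990,-0.1513); α = Δx/Fx = (-5619/6250) / (-11238/625) = 1/20
check: Δy/Fy = (-1891/12500) / (-1891/625) = 1/20 ✓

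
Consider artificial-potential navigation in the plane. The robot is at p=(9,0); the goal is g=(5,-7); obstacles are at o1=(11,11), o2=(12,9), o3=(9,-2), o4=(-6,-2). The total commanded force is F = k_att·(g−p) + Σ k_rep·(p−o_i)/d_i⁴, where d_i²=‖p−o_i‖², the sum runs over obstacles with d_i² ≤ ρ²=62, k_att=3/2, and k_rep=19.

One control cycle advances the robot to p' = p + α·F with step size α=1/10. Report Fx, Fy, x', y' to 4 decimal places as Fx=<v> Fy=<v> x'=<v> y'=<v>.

F_att = 3/2·(g−p) = 3/2·(-4,-7) = (-6.0000,-10.5000)
o1: d²=125 > ρ²=62 → inactive
o2: d²=90 > ρ²=62 → inactive
o3: d²=4 ≤ ρ²=62; F_rep = 19·(0,2)/4² = (0.0000,2.3750)
o4: d²=229 > ρ²=62 → inactive
F = F_att + ΣF_rep = (-6.0000,-8.1250)
p' = p + 1/10·F = (8.4000,-0.8125)

Fx=-6.0000 Fy=-8.1250 x'=8.4000 y'=-0.8125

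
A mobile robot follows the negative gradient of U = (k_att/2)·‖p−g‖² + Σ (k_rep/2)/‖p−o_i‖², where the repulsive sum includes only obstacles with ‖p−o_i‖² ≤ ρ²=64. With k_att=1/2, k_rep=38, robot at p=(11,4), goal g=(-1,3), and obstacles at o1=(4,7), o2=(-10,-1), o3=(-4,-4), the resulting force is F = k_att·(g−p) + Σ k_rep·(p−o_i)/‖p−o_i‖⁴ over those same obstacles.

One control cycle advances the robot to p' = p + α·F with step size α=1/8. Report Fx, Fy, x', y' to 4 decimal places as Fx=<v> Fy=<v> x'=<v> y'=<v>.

Fx=-5.9209 Fy=-0.5339 x'=10.2599 y'=3.9333

F_att = 1/2·(g−p) = 1/2·(-12,-1) = (-6.0000,-0.5000)
o1: d²=58 ≤ ρ²=64; F_rep = 38·(7,-3)/58² = (0.0791,-0.0339)
o2: d²=466 > ρ²=64 → inactive
o3: d²=289 > ρ²=64 → inactive
F = F_att + ΣF_rep = (-5.9209,-0.5339)
p' = p + 1/8·F = (10.2599,3.9333)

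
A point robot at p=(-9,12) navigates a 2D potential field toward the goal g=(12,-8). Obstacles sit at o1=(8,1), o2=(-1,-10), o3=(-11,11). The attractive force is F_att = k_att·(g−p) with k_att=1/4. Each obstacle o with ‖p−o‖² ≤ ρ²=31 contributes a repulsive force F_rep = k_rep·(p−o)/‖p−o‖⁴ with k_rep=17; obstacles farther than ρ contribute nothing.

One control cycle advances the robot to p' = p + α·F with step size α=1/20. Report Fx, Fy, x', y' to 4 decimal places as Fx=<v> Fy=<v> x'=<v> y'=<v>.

Fx=6.6100 Fy=-4.3200 x'=-8.6695 y'=11.7840

F_att = 1/4·(g−p) = 1/4·(21,-20) = (5.2500,-5.0000)
o1: d²=410 > ρ²=31 → inactive
o2: d²=548 > ρ²=31 → inactive
o3: d²=5 ≤ ρ²=31; F_rep = 17·(2,1)/5² = (1.3600,0.6800)
F = F_att + ΣF_rep = (6.6100,-4.3200)
p' = p + 1/20·F = (-8.6695,11.7840)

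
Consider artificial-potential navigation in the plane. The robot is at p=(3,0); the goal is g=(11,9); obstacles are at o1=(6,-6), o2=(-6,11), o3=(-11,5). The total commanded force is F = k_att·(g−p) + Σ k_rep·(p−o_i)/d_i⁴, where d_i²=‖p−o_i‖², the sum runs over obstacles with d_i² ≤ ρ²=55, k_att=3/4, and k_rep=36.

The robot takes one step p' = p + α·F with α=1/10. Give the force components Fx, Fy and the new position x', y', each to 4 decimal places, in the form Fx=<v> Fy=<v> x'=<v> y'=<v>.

Fx=5.9467 Fy=6.8567 x'=3.5947 y'=0.6857

F_att = 3/4·(g−p) = 3/4·(8,9) = (6.0000,6.7500)
o1: d²=45 ≤ ρ²=55; F_rep = 36·(-3,6)/45² = (-0.0533,0.1067)
o2: d²=202 > ρ²=55 → inactive
o3: d²=221 > ρ²=55 → inactive
F = F_att + ΣF_rep = (5.9467,6.8567)
p' = p + 1/10·F = (3.5947,0.6857)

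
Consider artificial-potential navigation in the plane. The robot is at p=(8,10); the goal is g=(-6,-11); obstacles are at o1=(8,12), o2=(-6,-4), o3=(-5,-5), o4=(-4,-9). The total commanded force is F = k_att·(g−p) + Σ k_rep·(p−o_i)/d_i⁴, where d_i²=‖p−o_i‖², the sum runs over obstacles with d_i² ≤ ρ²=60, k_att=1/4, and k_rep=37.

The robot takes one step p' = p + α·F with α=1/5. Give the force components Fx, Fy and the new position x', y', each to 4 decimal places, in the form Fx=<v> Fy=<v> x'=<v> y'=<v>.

F_att = 1/4·(g−p) = 1/4·(-14,-21) = (-3.5000,-5.2500)
o1: d²=4 ≤ ρ²=60; F_rep = 37·(0,-2)/4² = (0.0000,-4.6250)
o2: d²=392 > ρ²=60 → inactive
o3: d²=394 > ρ²=60 → inactive
o4: d²=505 > ρ²=60 → inactive
F = F_att + ΣF_rep = (-3.5000,-9.8750)
p' = p + 1/5·F = (7.3000,8.0250)

Fx=-3.5000 Fy=-9.8750 x'=7.3000 y'=8.0250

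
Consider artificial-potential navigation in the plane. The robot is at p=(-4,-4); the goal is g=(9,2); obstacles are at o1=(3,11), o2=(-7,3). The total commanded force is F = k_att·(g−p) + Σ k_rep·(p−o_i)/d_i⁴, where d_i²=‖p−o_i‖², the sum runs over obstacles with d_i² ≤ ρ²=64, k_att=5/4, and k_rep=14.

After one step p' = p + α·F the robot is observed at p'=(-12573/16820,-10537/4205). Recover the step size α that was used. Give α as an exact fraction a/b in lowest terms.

α = 1/5

F_att = 5/4·(g−p) = 5/4·(13,6) = (16.2500,7.5000)
o1: d²=274 > ρ²=64 → inactive
o2: d²=58 ≤ ρ²=64; F_rep = 14·(3,-7)/58² = (0.0125,-0.0291)
F = F_att + ΣF_rep = (16.2625,7.4709)
Δp = p'−p = (3.2525,1.4942); α = Δx/Fx = (54707/16820) / (54707/3364) = 1/5
check: Δy/Fy = (6283/4205) / (6283/841) = 1/5 ✓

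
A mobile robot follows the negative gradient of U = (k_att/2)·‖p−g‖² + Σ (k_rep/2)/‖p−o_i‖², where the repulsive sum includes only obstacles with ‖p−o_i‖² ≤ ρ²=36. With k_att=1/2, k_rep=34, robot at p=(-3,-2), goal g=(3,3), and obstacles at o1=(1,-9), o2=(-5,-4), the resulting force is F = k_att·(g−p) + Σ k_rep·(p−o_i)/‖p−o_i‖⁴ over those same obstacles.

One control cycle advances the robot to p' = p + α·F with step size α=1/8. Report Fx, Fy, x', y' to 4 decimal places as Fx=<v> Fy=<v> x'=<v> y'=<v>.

F_att = 1/2·(g−p) = 1/2·(6,5) = (3.0000,2.5000)
o1: d²=65 > ρ²=36 → inactive
o2: d²=8 ≤ ρ²=36; F_rep = 34·(2,2)/8² = (1.0625,1.0625)
F = F_att + ΣF_rep = (4.0625,3.5625)
p' = p + 1/8·F = (-2.4922,-1.5547)

Fx=4.0625 Fy=3.5625 x'=-2.4922 y'=-1.5547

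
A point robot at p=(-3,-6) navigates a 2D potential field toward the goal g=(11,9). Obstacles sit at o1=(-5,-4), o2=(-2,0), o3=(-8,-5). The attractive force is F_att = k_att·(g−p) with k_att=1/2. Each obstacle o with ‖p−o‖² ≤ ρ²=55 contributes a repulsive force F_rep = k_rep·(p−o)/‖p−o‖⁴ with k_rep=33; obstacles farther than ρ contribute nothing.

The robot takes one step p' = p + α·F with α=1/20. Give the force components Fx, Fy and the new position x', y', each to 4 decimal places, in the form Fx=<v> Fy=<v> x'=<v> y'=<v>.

Fx=8.2512 Fy=6.2753 x'=-2.5874 y'=-5.6862

F_att = 1/2·(g−p) = 1/2·(14,15) = (7.0000,7.5000)
o1: d²=8 ≤ ρ²=55; F_rep = 33·(2,-2)/8² = (1.0312,-1.0312)
o2: d²=37 ≤ ρ²=55; F_rep = 33·(-1,-6)/37² = (-0.0241,-0.1446)
o3: d²=26 ≤ ρ²=55; F_rep = 33·(5,-1)/26² = (0.2441,-0.0488)
F = F_att + ΣF_rep = (8.2512,6.2753)
p' = p + 1/20·F = (-2.5874,-5.6862)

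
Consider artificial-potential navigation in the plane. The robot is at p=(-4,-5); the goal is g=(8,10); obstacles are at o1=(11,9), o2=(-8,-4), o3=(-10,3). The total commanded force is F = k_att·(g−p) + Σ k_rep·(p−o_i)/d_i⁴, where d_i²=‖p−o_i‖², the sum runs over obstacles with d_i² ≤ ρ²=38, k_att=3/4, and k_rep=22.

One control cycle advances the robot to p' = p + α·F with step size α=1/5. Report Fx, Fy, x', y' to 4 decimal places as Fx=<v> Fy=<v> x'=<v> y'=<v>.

F_att = 3/4·(g−p) = 3/4·(12,15) = (9.0000,11.2500)
o1: d²=421 > ρ²=38 → inactive
o2: d²=17 ≤ ρ²=38; F_rep = 22·(4,-1)/17² = (0.3045,-0.0761)
o3: d²=100 > ρ²=38 → inactive
F = F_att + ΣF_rep = (9.3045,11.1739)
p' = p + 1/5·F = (-2.1391,-2.7652)

Fx=9.3045 Fy=11.1739 x'=-2.1391 y'=-2.7652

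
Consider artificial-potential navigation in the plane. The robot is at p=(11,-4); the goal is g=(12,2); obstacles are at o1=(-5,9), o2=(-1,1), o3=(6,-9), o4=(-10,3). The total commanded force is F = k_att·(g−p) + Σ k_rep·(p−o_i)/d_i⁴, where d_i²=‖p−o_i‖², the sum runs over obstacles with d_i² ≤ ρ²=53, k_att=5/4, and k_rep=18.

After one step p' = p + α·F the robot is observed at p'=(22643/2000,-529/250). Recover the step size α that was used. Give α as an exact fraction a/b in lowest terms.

α = 1/4

F_att = 5/4·(g−p) = 5/4·(1,6) = (1.2500,7.5000)
o1: d²=425 > ρ²=53 → inactive
o2: d²=169 > ρ²=53 → inactive
o3: d²=50 ≤ ρ²=53; F_rep = 18·(5,5)/50² = (0.0360,0.0360)
o4: d²=490 > ρ²=53 → inactive
F = F_att + ΣF_rep = (1.2860,7.5360)
Δp = p'−p = (0.3215,1.8840); α = Δx/Fx = (643/2000) / (643/500) = 1/4
check: Δy/Fy = (471/250) / (942/125) = 1/4 ✓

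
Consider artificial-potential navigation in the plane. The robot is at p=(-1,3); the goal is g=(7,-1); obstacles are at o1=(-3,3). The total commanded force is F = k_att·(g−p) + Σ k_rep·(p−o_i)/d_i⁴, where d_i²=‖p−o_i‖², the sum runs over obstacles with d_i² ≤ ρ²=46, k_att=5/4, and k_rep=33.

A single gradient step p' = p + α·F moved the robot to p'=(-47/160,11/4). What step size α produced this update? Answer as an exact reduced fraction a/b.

F_att = 5/4·(g−p) = 5/4·(8,-4) = (10.0000,-5.0000)
o1: d²=4 ≤ ρ²=46; F_rep = 33·(2,0)/4² = (4.1250,0.0000)
F = F_att + ΣF_rep = (14.1250,-5.0000)
Δp = p'−p = (0.7063,-0.2500); α = Δx/Fx = (113/160) / (113/8) = 1/20
check: Δy/Fy = (-1/4) / (-5) = 1/20 ✓

α = 1/20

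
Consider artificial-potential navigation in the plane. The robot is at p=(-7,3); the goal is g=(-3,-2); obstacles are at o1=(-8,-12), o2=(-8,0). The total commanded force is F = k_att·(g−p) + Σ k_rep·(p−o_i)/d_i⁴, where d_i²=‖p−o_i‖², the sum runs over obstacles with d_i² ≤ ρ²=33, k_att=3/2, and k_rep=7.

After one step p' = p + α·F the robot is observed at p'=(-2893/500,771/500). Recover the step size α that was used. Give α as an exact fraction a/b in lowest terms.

α = 1/5

F_att = 3/2·(g−p) = 3/2·(4,-5) = (6.0000,-7.5000)
o1: d²=226 > ρ²=33 → inactive
o2: d²=10 ≤ ρ²=33; F_rep = 7·(1,3)/10² = (0.0700,0.2100)
F = F_att + ΣF_rep = (6.0700,-7.2900)
Δp = p'−p = (1.2140,-1.4580); α = Δx/Fx = (607/500) / (607/100) = 1/5
check: Δy/Fy = (-729/500) / (-729/100) = 1/5 ✓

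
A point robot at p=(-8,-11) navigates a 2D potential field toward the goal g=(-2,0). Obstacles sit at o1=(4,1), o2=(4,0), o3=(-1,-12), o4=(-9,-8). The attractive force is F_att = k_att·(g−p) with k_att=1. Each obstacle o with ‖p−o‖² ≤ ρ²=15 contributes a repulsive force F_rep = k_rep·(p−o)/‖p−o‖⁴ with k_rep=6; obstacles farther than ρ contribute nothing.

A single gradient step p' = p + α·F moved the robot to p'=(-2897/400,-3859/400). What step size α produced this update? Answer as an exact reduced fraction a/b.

F_att = 1·(g−p) = 1·(6,11) = (6.0000,11.0000)
o1: d²=288 > ρ²=15 → inactive
o2: d²=265 > ρ²=15 → inactive
o3: d²=50 > ρ²=15 → inactive
o4: d²=10 ≤ ρ²=15; F_rep = 6·(1,-3)/10² = (0.0600,-0.1800)
F = F_att + ΣF_rep = (6.0600,10.8200)
Δp = p'−p = (0.7575,1.3525); α = Δx/Fx = (303/400) / (303/50) = 1/8
check: Δy/Fy = (541/400) / (541/50) = 1/8 ✓

α = 1/8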